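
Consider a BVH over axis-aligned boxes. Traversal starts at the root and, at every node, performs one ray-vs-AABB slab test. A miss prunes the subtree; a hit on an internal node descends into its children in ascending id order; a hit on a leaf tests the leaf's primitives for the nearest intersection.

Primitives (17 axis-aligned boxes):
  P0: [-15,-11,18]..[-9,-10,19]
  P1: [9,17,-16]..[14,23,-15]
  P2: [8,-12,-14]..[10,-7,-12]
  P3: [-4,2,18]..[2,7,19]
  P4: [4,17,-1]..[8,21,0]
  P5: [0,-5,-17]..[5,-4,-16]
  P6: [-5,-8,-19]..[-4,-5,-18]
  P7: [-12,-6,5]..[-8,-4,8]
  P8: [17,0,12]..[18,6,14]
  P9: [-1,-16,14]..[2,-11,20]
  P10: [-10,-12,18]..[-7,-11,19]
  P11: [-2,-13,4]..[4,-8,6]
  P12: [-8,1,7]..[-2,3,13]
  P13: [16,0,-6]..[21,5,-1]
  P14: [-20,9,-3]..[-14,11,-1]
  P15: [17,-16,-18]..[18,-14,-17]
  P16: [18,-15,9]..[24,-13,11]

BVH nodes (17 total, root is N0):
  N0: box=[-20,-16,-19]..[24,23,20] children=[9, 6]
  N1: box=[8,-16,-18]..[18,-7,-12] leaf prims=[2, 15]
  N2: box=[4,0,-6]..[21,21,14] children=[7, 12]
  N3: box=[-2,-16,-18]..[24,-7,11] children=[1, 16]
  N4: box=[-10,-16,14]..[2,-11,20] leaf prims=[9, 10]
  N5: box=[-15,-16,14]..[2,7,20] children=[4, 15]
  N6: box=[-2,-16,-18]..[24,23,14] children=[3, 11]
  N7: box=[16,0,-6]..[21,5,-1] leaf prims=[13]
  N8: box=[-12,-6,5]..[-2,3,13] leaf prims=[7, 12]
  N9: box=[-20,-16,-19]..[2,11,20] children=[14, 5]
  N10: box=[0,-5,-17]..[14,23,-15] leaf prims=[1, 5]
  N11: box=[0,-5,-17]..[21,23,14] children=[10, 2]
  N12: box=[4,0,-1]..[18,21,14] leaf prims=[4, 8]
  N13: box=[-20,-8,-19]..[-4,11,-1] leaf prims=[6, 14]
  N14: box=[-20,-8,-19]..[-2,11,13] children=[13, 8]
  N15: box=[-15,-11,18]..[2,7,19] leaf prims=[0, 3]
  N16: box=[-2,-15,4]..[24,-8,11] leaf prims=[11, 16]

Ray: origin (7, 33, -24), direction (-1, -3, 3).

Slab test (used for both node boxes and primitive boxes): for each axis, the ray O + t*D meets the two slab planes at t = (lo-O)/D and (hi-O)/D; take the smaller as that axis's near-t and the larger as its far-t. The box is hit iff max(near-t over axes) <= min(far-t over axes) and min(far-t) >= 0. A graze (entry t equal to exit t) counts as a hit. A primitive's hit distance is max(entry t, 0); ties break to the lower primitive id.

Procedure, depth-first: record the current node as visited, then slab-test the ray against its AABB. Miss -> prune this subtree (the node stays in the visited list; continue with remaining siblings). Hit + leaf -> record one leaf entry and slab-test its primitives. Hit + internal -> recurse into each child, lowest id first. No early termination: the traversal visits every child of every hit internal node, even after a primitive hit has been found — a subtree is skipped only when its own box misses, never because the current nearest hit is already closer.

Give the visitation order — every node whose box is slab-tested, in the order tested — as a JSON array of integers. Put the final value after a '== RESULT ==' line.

Walk:
N0 x:[-17,27] y:[10/3,49/3] z:[5/3,44/3] -> hit [10/3,44/3], descend [6, 9]
  N6 x:[-17,9] y:[10/3,49/3] z:[2,38/3] -> hit [10/3,9], descend [3, 11]
    N3 x:[-17,9] y:[40/3,49/3] z:[2,35/3] -> miss, prune
    N11 x:[-14,7] y:[10/3,38/3] z:[7/3,38/3] -> hit [10/3,7], descend [2, 10]
      N2 x:[-14,3] y:[4,11] z:[6,38/3] -> miss, prune
      N10 x:[-7,7] y:[10/3,38/3] z:[7/3,3] -> miss, prune
  N9 x:[5,27] y:[22/3,49/3] z:[5/3,44/3] -> hit [22/3,44/3], descend [5, 14]
    N5 x:[5,22] y:[26/3,49/3] z:[38/3,44/3] -> hit [38/3,44/3], descend [4, 15]
      N4 x:[5,17] y:[44/3,49/3] z:[38/3,44/3] -> hit [44/3,44/3] leaf, test {P9(miss), P10(miss)}
      N15 x:[5,22] y:[26/3,44/3] z:[14,43/3] -> hit [14,43/3] leaf, test {P0(miss), P3(miss)}
    N14 x:[9,27] y:[22/3,41/3] z:[5/3,37/3] -> hit [9,37/3], descend [8, 13]
      N8 x:[9,19] y:[10,13] z:[29/3,37/3] -> hit [10,37/3] leaf, test {P7(miss), P12@t=31/3}
      N13 x:[11,27] y:[22/3,41/3] z:[5/3,23/3] -> miss, prune

Visited [0, 6, 3, 11, 2, 10, 9, 5, 4, 15, 14, 8, 13]. Tests: 13 box, 3 leaf. Nearest: P12.

== RESULT ==
[0, 6, 3, 11, 2, 10, 9, 5, 4, 15, 14, 8, 13]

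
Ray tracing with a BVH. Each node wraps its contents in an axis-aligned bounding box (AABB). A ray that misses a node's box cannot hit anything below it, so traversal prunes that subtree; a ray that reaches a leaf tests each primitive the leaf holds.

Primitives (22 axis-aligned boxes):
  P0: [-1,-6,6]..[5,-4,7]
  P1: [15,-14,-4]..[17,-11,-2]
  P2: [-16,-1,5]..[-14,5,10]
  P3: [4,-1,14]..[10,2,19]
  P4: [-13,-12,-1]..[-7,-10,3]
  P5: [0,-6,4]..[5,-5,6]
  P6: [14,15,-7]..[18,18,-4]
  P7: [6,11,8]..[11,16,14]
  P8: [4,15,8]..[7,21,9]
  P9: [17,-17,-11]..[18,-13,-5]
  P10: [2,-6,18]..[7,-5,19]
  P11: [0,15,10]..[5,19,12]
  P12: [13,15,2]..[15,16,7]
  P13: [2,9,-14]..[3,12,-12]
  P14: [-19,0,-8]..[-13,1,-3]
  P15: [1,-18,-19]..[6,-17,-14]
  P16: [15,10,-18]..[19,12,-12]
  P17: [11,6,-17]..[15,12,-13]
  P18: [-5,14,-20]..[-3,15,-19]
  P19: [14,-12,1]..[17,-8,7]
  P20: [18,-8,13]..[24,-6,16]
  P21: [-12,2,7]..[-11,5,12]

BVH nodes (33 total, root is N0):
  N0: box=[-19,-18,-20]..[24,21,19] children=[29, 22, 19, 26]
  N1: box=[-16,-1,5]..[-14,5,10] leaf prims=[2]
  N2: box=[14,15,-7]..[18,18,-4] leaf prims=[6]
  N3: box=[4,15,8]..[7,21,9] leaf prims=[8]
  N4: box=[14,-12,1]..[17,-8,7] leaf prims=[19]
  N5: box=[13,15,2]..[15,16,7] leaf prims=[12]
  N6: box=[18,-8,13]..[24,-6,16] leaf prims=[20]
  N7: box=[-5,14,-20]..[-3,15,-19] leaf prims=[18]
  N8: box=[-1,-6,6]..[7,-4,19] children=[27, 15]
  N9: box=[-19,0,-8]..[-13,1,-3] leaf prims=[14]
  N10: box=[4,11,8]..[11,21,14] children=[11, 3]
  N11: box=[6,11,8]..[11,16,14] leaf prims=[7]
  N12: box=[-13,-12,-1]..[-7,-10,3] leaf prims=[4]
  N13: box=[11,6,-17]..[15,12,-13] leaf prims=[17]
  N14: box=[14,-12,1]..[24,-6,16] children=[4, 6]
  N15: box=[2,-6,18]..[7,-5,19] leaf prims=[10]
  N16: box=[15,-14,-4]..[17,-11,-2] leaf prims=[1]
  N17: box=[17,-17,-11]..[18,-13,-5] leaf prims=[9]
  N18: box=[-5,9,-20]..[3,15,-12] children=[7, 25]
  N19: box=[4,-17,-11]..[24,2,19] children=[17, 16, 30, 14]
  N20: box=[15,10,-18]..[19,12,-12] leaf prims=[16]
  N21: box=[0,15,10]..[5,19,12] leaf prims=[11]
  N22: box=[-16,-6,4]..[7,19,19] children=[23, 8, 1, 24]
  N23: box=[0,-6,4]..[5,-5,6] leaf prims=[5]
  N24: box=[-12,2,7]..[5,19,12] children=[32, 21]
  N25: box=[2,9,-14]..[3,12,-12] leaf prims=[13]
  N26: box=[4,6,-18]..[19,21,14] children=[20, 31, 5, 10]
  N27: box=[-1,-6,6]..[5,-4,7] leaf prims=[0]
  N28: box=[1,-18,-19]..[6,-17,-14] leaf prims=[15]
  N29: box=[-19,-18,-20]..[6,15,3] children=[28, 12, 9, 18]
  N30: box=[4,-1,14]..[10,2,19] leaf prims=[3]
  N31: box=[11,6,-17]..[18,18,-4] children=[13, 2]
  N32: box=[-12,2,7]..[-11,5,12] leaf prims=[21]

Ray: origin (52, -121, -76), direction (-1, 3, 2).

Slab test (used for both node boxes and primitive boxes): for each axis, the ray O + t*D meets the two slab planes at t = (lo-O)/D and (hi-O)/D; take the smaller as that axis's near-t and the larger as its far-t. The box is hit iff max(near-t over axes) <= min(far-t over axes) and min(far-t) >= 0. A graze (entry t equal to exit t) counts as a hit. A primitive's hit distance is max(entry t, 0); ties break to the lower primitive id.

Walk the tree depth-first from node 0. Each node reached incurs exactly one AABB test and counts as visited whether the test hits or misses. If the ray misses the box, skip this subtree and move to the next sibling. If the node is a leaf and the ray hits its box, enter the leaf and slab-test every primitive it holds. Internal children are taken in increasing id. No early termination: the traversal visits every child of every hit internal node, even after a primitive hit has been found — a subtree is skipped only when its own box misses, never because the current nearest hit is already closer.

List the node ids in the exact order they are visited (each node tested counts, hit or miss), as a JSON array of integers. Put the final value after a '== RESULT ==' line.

Traverse from the root:
N0 x:[28,71] y:[103/3,142/3] z:[28,95/2] -> hit [103/3,142/3], descend [19, 22, 26, 29]
  N19 x:[28,48] y:[104/3,41] z:[65/2,95/2] -> hit [104/3,41], descend [14, 16, 17, 30]
    N14 x:[28,38] y:[109/3,115/3] z:[77/2,46] -> miss, prune
    N16 x:[35,37] y:[107/3,110/3] z:[36,37] -> hit [36,110/3] leaf, test {P1@t=36}
    N17 x:[34,35] y:[104/3,36] z:[65/2,71/2] -> hit [104/3,35] leaf, test {P9@t=104/3}
    N30 x:[42,48] y:[40,41] z:[45,95/2] -> miss, prune
  N22 x:[45,68] y:[115/3,140/3] z:[40,95/2] -> hit [45,140/3], descend [1, 8, 23, 24]
    N1 x:[66,68] y:[40,42] z:[81/2,43] -> miss, prune
    N8 x:[45,53] y:[115/3,39] z:[41,95/2] -> miss, prune
    N23 x:[47,52] y:[115/3,116/3] z:[40,41] -> miss, prune
    N24 x:[47,64] y:[41,140/3] z:[83/2,44] -> miss, prune
  N26 x:[33,48] y:[127/3,142/3] z:[29,45] -> hit [127/3,45], descend [5, 10, 20, 31]
    N5 x:[37,39] y:[136/3,137/3] z:[39,83/2] -> miss, prune
    N10 x:[41,48] y:[44,142/3] z:[42,45] -> hit [44,45], descend [3, 11]
      N3 x:[45,48] y:[136/3,142/3] z:[42,85/2] -> miss, prune
      N11 x:[41,46] y:[44,137/3] z:[42,45] -> hit [44,45] leaf, test {P7@t=44}
    N20 x:[33,37] y:[131/3,133/3] z:[29,32] -> miss, prune
    N31 x:[34,41] y:[127/3,139/3] z:[59/2,36] -> miss, prune
  N29 x:[46,71] y:[103/3,136/3] z:[28,79/2] -> miss, prune

19 AABB tests over nodes [0, 19, 14, 16, 17, 30, 22, 1, 8, 23, 24, 26, 5, 10, 3, 11, 20, 31, 29]; 3 leaves entered; closest P9.

== RESULT ==
[0, 19, 14, 16, 17, 30, 22, 1, 8, 23, 24, 26, 5, 10, 3, 11, 20, 31, 29]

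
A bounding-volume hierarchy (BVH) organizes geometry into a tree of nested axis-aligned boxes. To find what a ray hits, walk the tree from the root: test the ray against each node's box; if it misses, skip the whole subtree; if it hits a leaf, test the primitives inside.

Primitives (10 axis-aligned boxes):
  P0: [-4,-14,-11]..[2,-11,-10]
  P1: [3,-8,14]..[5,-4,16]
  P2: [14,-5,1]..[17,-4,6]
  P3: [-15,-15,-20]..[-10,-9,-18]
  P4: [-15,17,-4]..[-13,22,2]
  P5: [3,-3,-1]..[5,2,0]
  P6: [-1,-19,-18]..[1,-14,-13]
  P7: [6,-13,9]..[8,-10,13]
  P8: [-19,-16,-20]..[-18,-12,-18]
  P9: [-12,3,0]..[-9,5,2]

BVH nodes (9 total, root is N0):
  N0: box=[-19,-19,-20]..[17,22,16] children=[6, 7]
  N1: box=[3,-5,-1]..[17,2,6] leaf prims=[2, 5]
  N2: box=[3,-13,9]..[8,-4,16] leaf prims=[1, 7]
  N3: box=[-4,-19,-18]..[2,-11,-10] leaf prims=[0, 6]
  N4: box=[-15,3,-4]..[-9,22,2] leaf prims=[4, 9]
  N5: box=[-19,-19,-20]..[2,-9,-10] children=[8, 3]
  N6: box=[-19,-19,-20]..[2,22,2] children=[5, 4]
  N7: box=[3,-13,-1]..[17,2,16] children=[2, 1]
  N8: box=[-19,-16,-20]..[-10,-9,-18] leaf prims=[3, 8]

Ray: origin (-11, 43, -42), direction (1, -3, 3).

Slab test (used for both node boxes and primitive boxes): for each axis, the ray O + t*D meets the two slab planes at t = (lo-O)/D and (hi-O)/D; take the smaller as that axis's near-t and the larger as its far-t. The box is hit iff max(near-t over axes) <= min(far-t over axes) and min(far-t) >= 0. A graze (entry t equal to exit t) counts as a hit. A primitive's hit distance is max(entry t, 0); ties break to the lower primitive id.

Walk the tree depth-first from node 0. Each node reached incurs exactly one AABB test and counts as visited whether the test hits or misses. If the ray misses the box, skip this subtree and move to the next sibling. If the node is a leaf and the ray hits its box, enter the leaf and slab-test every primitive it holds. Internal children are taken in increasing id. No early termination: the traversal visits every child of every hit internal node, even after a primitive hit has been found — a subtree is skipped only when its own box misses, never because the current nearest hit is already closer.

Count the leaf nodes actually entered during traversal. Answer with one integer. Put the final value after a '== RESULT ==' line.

Trace the traversal:
N0 x:[-8,28] y:[7,62/3] z:[22/3,58/3] -> hit [22/3,58/3], descend [6, 7]
  N6 x:[-8,13] y:[7,62/3] z:[22/3,44/3] -> hit [22/3,13], descend [4, 5]
    N4 x:[-4,2] y:[7,40/3] z:[38/3,44/3] -> miss, prune
    N5 x:[-8,13] y:[52/3,62/3] z:[22/3,32/3] -> miss, prune
  N7 x:[14,28] y:[41/3,56/3] z:[41/3,58/3] -> hit [14,56/3], descend [1, 2]
    N1 x:[14,28] y:[41/3,16] z:[41/3,16] -> hit [14,16] leaf, test {P2(miss), P5@t=14}
    N2 x:[14,19] y:[47/3,56/3] z:[17,58/3] -> hit [17,56/3] leaf, test {P1(miss), P7@t=53/3}

order=[0, 6, 4, 5, 7, 1, 2]  |boxes|=7  |leaves|=2  hit=P5

== RESULT ==
2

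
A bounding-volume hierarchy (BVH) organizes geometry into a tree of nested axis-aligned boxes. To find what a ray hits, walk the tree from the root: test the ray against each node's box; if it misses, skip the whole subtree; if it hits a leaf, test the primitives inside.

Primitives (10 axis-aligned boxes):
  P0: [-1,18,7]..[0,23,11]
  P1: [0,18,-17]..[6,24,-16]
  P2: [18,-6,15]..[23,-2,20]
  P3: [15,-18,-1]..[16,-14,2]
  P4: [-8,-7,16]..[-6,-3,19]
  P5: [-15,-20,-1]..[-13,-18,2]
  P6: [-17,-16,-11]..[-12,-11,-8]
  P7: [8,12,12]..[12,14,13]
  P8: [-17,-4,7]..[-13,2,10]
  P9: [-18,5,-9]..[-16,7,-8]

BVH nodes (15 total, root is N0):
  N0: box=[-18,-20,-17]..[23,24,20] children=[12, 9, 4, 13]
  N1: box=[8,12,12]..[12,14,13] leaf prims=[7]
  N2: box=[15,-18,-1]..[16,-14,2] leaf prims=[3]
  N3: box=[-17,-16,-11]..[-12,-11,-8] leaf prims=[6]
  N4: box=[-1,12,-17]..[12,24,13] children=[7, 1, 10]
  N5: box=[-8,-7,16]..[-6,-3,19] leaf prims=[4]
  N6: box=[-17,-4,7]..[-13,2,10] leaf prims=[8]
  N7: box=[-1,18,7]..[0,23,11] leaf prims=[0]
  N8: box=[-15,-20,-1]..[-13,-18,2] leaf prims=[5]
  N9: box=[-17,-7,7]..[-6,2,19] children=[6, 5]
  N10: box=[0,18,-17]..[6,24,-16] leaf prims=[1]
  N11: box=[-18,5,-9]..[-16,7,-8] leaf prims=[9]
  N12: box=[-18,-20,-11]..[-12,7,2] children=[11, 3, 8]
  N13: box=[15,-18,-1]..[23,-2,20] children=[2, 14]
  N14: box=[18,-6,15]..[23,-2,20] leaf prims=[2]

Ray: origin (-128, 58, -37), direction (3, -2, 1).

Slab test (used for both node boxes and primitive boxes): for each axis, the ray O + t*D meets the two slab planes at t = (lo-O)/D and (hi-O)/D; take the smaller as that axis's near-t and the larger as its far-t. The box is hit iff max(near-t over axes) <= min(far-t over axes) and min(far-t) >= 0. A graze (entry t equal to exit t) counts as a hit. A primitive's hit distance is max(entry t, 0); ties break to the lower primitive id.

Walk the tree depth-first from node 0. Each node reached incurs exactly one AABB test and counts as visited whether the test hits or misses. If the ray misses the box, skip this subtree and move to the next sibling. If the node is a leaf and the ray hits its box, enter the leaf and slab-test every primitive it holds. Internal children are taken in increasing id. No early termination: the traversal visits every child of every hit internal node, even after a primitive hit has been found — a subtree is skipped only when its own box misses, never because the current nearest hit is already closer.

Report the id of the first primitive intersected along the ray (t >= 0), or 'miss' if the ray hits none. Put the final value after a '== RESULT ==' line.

Traverse from the root:
N0 x:[110/3,151/3] y:[17,39] z:[20,57] -> hit [110/3,39], descend [4, 9, 12, 13]
  N4 x:[127/3,140/3] y:[17,23] z:[20,50] -> miss, prune
  N9 x:[37,122/3] y:[28,65/2] z:[44,56] -> miss, prune
  N12 x:[110/3,116/3] y:[51/2,39] z:[26,39] -> hit [110/3,116/3], descend [3, 8, 11]
    N3 x:[37,116/3] y:[69/2,37] z:[26,29] -> miss, prune
    N8 x:[113/3,115/3] y:[38,39] z:[36,39] -> hit [38,115/3] leaf, test {P5@t=38}
    N11 x:[110/3,112/3] y:[51/2,53/2] z:[28,29] -> miss, prune
  N13 x:[143/3,151/3] y:[30,38] z:[36,57] -> miss, prune

order=[0, 4, 9, 12, 3, 8, 11, 13]  |boxes|=8  |leaves|=1  hit=P5

== RESULT ==
5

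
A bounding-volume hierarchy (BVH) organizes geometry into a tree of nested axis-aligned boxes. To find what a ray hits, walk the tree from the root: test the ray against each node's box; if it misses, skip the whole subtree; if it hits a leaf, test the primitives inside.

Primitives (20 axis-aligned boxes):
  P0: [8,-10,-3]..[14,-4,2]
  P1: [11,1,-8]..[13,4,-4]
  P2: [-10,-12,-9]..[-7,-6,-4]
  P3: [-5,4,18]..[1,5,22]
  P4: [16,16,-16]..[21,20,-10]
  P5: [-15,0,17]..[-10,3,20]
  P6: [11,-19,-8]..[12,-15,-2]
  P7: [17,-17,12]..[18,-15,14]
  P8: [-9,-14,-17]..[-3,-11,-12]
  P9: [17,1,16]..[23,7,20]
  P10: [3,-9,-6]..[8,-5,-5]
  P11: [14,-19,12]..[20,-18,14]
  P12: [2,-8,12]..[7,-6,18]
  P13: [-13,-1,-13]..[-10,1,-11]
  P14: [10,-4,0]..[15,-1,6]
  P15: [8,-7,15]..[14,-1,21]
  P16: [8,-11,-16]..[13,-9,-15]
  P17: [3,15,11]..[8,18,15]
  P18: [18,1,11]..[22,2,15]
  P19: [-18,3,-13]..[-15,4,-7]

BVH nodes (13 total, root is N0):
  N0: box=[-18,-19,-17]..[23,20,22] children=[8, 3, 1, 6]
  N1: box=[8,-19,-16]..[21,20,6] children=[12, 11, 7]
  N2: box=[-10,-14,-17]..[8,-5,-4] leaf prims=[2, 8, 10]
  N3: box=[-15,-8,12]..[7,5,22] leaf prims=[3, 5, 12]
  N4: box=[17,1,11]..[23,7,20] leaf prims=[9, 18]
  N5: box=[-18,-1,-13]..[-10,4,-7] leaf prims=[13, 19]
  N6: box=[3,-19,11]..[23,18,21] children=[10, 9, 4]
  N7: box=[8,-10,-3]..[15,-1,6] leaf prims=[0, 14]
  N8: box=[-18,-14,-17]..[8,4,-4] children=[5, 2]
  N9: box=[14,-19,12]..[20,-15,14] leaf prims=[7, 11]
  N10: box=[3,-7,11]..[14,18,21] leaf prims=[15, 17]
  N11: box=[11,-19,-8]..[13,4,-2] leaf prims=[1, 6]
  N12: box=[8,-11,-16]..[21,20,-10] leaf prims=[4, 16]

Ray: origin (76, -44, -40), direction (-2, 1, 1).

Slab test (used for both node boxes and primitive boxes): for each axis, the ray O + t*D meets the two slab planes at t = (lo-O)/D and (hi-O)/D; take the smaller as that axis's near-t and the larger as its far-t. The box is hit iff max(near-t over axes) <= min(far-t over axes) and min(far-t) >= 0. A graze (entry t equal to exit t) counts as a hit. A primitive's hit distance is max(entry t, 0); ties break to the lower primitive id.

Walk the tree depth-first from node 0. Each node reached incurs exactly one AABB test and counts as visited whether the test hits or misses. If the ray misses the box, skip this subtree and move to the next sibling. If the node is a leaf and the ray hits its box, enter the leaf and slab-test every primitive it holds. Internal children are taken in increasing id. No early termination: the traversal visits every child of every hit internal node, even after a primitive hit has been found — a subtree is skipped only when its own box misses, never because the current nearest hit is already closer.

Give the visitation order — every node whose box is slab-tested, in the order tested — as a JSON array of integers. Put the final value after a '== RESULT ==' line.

Traverse from the root:
N0 x:[53/2,47] y:[25,64] z:[23,62] -> hit [53/2,47], descend [1, 3, 6, 8]
  N1 x:[55/2,34] y:[25,64] z:[24,46] -> hit [55/2,34], descend [7, 11, 12]
    N7 x:[61/2,34] y:[34,43] z:[37,46] -> miss, prune
    N11 x:[63/2,65/2] y:[25,48] z:[32,38] -> hit [32,65/2] leaf, test {P1(miss), P6(miss)}
    N12 x:[55/2,34] y:[33,64] z:[24,30] -> miss, prune
  N3 x:[69/2,91/2] y:[36,49] z:[52,62] -> miss, prune
  N6 x:[53/2,73/2] y:[25,62] z:[51,61] -> miss, prune
  N8 x:[34,47] y:[30,48] z:[23,36] -> hit [34,36], descend [2, 5]
    N2 x:[34,43] y:[30,39] z:[23,36] -> hit [34,36] leaf, test {P2(miss), P8(miss), P10@t=35}
    N5 x:[43,47] y:[43,48] z:[27,33] -> miss, prune

Visited [0, 1, 7, 11, 12, 3, 6, 8, 2, 5]. Tests: 10 box, 2 leaf. Nearest: P10.

== RESULT ==
[0, 1, 7, 11, 12, 3, 6, 8, 2, 5]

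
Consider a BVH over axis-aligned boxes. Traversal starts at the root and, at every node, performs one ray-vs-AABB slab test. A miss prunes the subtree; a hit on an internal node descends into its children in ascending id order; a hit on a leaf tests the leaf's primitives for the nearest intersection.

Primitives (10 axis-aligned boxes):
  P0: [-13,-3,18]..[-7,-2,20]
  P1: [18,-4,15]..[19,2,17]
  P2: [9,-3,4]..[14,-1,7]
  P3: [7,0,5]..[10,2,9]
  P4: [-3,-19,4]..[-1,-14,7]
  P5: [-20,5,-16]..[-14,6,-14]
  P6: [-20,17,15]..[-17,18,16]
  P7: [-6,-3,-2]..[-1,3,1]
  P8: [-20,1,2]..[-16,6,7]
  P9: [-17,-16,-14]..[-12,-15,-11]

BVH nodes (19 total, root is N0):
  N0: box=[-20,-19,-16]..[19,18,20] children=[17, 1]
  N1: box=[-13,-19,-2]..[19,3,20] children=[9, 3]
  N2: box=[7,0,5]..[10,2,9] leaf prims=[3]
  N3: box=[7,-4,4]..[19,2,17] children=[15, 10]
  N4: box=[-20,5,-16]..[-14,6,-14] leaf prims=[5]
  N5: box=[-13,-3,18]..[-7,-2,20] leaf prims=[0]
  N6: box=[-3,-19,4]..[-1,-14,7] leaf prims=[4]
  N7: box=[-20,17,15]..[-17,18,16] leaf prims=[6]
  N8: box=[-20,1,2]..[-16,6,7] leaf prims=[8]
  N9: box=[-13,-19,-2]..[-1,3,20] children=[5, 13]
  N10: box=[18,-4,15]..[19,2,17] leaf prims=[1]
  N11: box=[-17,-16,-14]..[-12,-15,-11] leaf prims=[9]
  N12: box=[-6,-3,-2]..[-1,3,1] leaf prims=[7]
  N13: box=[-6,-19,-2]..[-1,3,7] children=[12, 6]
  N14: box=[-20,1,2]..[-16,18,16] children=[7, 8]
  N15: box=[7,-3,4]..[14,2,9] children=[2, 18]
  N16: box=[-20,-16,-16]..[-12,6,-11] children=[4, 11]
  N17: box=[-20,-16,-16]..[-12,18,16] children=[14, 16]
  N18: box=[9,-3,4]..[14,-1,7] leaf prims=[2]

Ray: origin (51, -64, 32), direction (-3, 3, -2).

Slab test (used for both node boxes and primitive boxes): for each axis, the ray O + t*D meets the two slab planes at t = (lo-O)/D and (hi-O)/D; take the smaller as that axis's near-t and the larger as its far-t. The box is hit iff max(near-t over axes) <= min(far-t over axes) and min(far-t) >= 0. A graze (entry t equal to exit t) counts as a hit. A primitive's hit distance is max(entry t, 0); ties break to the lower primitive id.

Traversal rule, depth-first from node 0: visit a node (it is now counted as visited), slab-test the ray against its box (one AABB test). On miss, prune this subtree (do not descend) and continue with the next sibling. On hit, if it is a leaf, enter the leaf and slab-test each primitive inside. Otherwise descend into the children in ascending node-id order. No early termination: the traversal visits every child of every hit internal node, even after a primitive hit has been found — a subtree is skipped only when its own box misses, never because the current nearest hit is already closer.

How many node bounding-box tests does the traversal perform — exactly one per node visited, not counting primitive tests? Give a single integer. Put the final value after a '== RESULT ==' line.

Walk:
N0 x:[32/3,71/3] y:[15,82/3] z:[6,24] -> hit [15,71/3], descend [1, 17]
  N1 x:[32/3,64/3] y:[15,67/3] z:[6,17] -> hit [15,17], descend [3, 9]
    N3 x:[32/3,44/3] y:[20,22] z:[15/2,14] -> miss, prune
    N9 x:[52/3,64/3] y:[15,67/3] z:[6,17] -> miss, prune
  N17 x:[21,71/3] y:[16,82/3] z:[8,24] -> hit [21,71/3], descend [14, 16]
    N14 x:[67/3,71/3] y:[65/3,82/3] z:[8,15] -> miss, prune
    N16 x:[21,71/3] y:[16,70/3] z:[43/2,24] -> hit [43/2,70/3], descend [4, 11]
      N4 x:[65/3,71/3] y:[23,70/3] z:[23,24] -> hit [23,70/3] leaf, test {P5@t=23}
      N11 x:[21,68/3] y:[16,49/3] z:[43/2,23] -> miss, prune

Visited [0, 1, 3, 9, 17, 14, 16, 4, 11]. Tests: 9 box, 1 leaf. Nearest: P5.

== RESULT ==
9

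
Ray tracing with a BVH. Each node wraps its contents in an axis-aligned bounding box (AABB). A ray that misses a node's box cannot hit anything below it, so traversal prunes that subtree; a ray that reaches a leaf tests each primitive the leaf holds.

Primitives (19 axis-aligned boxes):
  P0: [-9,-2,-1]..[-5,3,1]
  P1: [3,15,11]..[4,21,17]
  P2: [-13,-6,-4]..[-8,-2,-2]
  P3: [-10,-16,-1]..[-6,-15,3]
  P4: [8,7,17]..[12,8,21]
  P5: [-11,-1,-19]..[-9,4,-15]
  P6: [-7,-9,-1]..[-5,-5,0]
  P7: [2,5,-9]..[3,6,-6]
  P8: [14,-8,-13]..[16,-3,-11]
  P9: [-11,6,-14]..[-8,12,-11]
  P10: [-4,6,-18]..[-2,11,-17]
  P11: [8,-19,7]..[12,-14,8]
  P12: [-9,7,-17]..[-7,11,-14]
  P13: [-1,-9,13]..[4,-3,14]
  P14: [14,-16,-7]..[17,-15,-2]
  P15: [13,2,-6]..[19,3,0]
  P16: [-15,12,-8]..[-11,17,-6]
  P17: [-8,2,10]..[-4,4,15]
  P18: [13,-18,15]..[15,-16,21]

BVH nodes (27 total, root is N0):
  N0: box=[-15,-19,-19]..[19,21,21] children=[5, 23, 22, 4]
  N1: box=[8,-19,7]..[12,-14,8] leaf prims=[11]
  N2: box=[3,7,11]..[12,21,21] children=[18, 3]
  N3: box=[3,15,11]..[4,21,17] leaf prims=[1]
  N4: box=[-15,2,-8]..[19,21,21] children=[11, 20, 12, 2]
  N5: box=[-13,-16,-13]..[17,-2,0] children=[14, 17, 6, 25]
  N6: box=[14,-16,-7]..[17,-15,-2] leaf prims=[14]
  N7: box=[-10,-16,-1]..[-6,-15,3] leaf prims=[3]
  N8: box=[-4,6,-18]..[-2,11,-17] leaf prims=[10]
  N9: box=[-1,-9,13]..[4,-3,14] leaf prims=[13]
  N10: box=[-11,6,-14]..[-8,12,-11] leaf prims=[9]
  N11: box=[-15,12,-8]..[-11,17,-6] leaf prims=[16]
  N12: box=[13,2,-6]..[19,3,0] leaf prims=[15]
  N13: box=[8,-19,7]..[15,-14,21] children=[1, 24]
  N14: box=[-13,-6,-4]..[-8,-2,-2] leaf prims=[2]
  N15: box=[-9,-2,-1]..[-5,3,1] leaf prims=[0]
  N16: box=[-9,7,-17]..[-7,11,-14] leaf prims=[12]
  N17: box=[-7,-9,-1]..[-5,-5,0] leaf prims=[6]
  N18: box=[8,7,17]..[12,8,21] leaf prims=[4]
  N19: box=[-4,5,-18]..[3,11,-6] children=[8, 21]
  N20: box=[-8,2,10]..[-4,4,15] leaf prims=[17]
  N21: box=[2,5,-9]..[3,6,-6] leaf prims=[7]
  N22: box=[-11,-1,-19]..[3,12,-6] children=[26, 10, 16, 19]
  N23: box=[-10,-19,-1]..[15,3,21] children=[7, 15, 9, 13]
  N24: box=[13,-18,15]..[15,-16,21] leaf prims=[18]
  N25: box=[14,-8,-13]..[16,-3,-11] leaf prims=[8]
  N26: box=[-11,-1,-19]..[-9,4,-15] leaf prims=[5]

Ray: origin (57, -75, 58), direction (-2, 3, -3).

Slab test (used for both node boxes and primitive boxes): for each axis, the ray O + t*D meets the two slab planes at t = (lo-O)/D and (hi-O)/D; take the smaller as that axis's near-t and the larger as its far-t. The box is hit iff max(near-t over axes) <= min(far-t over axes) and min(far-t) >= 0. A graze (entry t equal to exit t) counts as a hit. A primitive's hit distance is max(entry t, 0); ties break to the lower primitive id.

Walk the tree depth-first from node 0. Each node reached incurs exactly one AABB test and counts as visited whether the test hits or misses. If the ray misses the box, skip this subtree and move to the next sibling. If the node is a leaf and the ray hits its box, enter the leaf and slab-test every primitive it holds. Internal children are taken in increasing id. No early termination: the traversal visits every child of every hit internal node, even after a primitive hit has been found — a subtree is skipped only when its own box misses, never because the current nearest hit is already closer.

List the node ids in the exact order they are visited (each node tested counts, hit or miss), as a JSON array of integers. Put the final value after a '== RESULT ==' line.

Walk:
N0 x:[19,36] y:[56/3,32] z:[37/3,77/3] -> hit [19,77/3], descend [4, 5, 22, 23]
  N4 x:[19,36] y:[77/3,32] z:[37/3,22] -> miss, prune
  N5 x:[20,35] y:[59/3,73/3] z:[58/3,71/3] -> hit [20,71/3], descend [6, 14, 17, 25]
    N6 x:[20,43/2] y:[59/3,20] z:[20,65/3] -> hit [20,20] leaf, test {P14@t=20}
    N14 x:[65/2,35] y:[23,73/3] z:[20,62/3] -> miss, prune
    N17 x:[31,32] y:[22,70/3] z:[58/3,59/3] -> miss, prune
    N25 x:[41/2,43/2] y:[67/3,24] z:[23,71/3] -> miss, prune
  N22 x:[27,34] y:[74/3,29] z:[64/3,77/3] -> miss, prune
  N23 x:[21,67/2] y:[56/3,26] z:[37/3,59/3] -> miss, prune

order=[0, 4, 5, 6, 14, 17, 25, 22, 23]  |boxes|=9  |leaves|=1  hit=P14

== RESULT ==
[0, 4, 5, 6, 14, 17, 25, 22, 23]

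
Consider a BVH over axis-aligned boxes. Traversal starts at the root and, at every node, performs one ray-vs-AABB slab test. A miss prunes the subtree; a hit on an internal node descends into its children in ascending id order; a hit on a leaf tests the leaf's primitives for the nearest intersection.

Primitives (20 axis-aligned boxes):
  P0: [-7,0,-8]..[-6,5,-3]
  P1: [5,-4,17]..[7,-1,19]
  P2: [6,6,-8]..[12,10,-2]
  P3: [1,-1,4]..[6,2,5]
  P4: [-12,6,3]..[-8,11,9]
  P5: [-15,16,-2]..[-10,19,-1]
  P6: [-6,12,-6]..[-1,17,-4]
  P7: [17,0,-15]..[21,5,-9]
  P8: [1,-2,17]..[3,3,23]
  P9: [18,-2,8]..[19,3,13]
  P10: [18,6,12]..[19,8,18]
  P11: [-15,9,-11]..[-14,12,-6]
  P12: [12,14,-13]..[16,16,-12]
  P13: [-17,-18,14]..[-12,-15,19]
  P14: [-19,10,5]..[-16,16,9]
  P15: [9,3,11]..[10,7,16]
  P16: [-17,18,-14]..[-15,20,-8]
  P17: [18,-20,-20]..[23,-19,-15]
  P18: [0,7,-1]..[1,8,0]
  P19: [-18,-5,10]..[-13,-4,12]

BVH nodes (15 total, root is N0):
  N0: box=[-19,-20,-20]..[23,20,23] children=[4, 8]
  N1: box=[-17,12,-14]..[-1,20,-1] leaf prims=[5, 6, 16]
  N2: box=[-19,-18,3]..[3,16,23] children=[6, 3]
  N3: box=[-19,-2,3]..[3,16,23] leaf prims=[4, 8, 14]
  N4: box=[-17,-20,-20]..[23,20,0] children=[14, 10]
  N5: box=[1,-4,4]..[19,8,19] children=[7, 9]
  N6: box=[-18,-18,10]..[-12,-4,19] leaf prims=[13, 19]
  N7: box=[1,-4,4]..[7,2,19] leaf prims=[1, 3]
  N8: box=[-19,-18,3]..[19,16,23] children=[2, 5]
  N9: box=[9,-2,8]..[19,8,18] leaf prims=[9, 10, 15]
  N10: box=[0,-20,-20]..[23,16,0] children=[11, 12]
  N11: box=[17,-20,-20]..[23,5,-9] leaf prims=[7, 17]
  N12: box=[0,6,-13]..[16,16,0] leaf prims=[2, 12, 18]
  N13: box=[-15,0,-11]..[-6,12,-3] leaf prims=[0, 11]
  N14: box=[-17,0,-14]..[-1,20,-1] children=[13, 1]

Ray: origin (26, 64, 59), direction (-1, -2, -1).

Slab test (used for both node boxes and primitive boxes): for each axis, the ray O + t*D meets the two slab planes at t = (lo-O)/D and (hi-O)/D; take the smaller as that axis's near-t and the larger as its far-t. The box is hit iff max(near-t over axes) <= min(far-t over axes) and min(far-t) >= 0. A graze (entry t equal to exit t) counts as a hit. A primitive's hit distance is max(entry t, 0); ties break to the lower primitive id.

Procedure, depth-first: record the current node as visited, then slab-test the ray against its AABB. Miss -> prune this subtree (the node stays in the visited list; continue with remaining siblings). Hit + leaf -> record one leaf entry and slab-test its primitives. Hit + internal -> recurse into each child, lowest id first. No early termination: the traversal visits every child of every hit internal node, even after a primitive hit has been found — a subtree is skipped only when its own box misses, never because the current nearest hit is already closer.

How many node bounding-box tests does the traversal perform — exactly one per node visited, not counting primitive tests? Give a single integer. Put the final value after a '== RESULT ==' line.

Walk:
N0 x:[3,45] y:[22,42] z:[36,79] -> hit [36,42], descend [4, 8]
  N4 x:[3,43] y:[22,42] z:[59,79] -> miss, prune
  N8 x:[7,45] y:[24,41] z:[36,56] -> hit [36,41], descend [2, 5]
    N2 x:[23,45] y:[24,41] z:[36,56] -> hit [36,41], descend [3, 6]
      N3 x:[23,45] y:[24,33] z:[36,56] -> miss, prune
      N6 x:[38,44] y:[34,41] z:[40,49] -> hit [40,41] leaf, test {P13@t=40, P19(miss)}
    N5 x:[7,25] y:[28,34] z:[40,55] -> miss, prune

7 AABB tests over nodes [0, 4, 8, 2, 3, 6, 5]; 1 leaf entered; closest P13.

== RESULT ==
7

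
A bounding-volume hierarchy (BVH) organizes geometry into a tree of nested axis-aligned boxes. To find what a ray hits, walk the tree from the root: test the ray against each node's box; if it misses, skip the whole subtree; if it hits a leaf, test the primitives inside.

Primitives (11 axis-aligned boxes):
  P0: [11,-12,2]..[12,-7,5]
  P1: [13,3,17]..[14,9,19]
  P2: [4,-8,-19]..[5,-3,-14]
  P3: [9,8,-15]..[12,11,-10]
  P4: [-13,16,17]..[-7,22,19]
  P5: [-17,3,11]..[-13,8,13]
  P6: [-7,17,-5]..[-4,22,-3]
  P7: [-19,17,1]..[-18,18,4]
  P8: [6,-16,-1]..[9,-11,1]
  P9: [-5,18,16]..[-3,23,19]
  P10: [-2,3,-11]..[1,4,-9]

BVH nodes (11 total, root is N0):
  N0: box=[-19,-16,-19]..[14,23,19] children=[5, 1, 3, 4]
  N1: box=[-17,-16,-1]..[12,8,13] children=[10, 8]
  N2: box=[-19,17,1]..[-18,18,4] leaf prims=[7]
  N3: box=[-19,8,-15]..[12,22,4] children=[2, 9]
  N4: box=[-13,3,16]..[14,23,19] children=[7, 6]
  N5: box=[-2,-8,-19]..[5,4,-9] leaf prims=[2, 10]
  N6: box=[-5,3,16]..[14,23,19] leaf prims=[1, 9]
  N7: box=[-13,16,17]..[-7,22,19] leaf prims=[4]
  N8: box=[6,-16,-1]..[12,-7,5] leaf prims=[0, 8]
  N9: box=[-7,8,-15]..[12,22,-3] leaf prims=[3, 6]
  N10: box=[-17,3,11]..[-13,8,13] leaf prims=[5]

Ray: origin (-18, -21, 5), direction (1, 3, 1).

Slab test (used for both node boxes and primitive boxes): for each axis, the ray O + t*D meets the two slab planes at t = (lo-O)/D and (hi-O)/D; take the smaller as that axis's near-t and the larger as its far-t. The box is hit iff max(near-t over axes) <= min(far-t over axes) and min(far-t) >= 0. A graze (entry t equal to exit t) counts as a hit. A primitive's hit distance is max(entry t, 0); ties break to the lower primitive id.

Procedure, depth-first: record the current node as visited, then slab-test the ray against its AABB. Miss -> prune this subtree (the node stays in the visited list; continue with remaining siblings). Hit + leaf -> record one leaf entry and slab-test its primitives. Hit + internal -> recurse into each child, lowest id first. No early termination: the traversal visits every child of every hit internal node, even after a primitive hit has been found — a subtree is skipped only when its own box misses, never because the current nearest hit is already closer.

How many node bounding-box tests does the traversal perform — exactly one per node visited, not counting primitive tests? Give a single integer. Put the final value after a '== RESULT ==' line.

Trace the traversal:
N0 x:[-1,32] y:[5/3,44/3] z:[-24,14] -> hit [5/3,14], descend [1, 3, 4, 5]
  N1 x:[1,30] y:[5/3,29/3] z:[-6,8] -> hit [5/3,8], descend [8, 10]
    N8 x:[24,30] y:[5/3,14/3] z:[-6,0] -> miss, prune
    N10 x:[1,5] y:[8,29/3] z:[6,8] -> miss, prune
  N3 x:[-1,30] y:[29/3,43/3] z:[-20,-1] -> miss, prune
  N4 x:[5,32] y:[8,44/3] z:[11,14] -> hit [11,14], descend [6, 7]
    N6 x:[13,32] y:[8,44/3] z:[11,14] -> hit [13,14] leaf, test {P1(miss), P9@t=13}
    N7 x:[5,11] y:[37/3,43/3] z:[12,14] -> miss, prune
  N5 x:[16,23] y:[13/3,25/3] z:[-24,-14] -> miss, prune

order=[0, 1, 8, 10, 3, 4, 6, 7, 5]  |boxes|=9  |leaves|=1  hit=P9

== RESULT ==
9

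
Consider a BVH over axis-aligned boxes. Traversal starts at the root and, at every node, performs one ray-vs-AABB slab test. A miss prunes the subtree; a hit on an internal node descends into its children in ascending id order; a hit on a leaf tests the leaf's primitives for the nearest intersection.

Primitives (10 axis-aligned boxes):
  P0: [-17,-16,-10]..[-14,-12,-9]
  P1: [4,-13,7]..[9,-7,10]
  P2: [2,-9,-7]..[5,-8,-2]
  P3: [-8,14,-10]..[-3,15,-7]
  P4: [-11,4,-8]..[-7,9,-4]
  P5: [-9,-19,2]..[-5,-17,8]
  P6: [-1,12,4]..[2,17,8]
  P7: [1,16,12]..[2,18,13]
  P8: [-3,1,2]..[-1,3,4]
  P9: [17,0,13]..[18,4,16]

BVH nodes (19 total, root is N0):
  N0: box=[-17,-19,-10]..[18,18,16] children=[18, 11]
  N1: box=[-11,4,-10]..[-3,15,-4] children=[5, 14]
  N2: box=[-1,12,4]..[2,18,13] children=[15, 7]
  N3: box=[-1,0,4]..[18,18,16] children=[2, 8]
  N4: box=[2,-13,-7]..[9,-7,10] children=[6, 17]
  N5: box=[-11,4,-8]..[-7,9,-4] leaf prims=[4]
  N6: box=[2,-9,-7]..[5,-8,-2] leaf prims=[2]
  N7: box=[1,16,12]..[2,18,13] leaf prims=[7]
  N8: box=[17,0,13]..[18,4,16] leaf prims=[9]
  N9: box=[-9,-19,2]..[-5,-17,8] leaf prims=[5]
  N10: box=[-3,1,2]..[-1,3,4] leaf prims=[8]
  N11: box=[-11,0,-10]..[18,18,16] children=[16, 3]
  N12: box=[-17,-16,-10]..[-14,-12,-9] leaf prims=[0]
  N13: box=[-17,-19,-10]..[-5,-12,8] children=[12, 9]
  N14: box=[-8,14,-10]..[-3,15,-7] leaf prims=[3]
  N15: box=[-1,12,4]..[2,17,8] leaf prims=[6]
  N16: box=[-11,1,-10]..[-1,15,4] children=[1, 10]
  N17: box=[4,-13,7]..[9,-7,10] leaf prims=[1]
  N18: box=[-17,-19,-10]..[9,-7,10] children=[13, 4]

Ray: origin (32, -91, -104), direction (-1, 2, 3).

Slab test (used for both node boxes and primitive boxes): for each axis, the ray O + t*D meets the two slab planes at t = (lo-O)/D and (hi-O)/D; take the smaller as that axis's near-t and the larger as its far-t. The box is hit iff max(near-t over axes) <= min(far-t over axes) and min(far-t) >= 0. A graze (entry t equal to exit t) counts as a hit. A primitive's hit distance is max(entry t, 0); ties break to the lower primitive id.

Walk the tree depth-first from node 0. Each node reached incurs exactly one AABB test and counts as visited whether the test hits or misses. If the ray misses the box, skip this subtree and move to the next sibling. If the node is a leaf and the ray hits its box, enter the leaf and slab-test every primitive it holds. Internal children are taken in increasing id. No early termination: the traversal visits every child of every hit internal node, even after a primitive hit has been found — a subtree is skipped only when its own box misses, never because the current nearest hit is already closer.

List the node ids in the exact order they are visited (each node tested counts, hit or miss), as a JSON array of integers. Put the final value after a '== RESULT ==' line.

Trace the traversal:
N0 x:[14,49] y:[36,109/2] z:[94/3,40] -> hit [36,40], descend [11, 18]
  N11 x:[14,43] y:[91/2,109/2] z:[94/3,40] -> miss, prune
  N18 x:[23,49] y:[36,42] z:[94/3,38] -> hit [36,38], descend [4, 13]
    N4 x:[23,30] y:[39,42] z:[97/3,38] -> miss, prune
    N13 x:[37,49] y:[36,79/2] z:[94/3,112/3] -> hit [37,112/3], descend [9, 12]
      N9 x:[37,41] y:[36,37] z:[106/3,112/3] -> hit [37,37] leaf, test {P5@t=37}
      N12 x:[46,49] y:[75/2,79/2] z:[94/3,95/3] -> miss, prune

Summary -> nodes [0, 11, 18, 4, 13, 9, 12]; box-tests=7; leaf-entries=1; first=P5

== RESULT ==
[0, 11, 18, 4, 13, 9, 12]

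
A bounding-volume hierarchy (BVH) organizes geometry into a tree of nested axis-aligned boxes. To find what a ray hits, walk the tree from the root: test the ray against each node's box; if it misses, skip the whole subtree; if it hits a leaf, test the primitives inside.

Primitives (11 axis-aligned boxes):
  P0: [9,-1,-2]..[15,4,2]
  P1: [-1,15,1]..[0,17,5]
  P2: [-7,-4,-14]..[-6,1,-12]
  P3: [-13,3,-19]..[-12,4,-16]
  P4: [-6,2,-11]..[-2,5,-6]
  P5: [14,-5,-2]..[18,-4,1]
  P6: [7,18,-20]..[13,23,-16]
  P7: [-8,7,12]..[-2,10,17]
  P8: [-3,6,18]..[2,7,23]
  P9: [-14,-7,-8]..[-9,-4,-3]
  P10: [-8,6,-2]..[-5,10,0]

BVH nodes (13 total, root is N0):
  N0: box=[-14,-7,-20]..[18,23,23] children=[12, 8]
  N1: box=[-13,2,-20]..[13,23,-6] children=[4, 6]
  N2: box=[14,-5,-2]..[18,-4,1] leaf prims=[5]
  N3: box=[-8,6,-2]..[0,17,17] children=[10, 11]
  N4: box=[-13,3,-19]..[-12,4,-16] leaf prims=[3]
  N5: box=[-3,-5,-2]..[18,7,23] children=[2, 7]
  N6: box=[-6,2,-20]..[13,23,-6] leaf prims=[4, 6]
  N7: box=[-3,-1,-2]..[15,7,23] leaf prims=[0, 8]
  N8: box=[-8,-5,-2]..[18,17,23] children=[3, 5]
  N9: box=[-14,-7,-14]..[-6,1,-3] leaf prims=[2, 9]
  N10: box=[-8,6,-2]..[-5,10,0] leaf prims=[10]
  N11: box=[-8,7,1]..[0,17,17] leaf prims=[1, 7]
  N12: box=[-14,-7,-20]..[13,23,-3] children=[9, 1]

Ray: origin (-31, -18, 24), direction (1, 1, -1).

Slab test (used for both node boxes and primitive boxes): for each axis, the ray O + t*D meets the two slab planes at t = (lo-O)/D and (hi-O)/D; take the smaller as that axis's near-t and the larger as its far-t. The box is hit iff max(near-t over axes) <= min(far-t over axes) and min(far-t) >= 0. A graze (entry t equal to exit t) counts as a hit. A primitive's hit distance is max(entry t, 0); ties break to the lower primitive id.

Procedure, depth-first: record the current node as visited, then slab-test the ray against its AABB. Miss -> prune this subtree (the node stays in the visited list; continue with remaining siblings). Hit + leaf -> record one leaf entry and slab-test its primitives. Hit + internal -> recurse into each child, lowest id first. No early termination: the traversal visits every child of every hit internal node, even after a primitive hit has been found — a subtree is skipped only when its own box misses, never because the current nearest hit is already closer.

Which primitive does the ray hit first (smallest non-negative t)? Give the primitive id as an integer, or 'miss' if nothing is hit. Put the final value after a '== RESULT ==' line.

Walk:
N0 x:[17,49] y:[11,41] z:[1,44] -> hit [17,41], descend [8, 12]
  N8 x:[23,49] y:[13,35] z:[1,26] -> hit [23,26], descend [3, 5]
    N3 x:[23,31] y:[24,35] z:[7,26] -> hit [24,26], descend [10, 11]
      N10 x:[23,26] y:[24,28] z:[24,26] -> hit [24,26] leaf, test {P10@t=24}
      N11 x:[23,31] y:[25,35] z:[7,23] -> miss, prune
    N5 x:[28,49] y:[13,25] z:[1,26] -> miss, prune
  N12 x:[17,44] y:[11,41] z:[27,44] -> hit [27,41], descend [1, 9]
    N1 x:[18,44] y:[20,41] z:[30,44] -> hit [30,41], descend [4, 6]
      N4 x:[18,19] y:[21,22] z:[40,43] -> miss, prune
      N6 x:[25,44] y:[20,41] z:[30,44] -> hit [30,41] leaf, test {P4(miss), P6@t=40}
    N9 x:[17,25] y:[11,19] z:[27,38] -> miss, prune

Summary -> nodes [0, 8, 3, 10, 11, 5, 12, 1, 4, 6, 9]; box-tests=11; leaf-entries=2; first=P10

== RESULT ==
10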